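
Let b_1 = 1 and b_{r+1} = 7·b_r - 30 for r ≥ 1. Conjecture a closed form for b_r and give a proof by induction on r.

b_r = -4·7^(r - 1) + 5

Computing the first terms: b_1 = 1, b_2 = -23, b_3 = -191. This suggests b_r = -4·7^(r - 1) + 5.
Base step (r = 1): the formula gives 1 = 1 = b_1.
For the inductive step, assume it holds for an arbitrary p ≥ 1, so b_p = -4·7^(p - 1) + 5.
Then b_{p+1} = 7·b_p - 30 = 7·(-4·7^(p - 1) + 5) - 30 = -4·7^p + 5 = -4·7^((p+1) - 1) + 5,
which is the claimed formula at r = p+1.
By the principle of mathematical induction, the result holds for all r ≥ 1.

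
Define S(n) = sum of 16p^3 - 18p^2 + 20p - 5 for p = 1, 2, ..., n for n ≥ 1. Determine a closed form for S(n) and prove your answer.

We claim S(n) = n(4n^3 + 2n^2 + 5n + 2) for all n ≥ 1.
Base step (n = 1): S(1) = 13, and the closed form gives 13. They agree.
Suppose the result is true for n = p, so S(p) = p(4p^3 + 2p^2 + 5p + 2).
Then S(p+1) = S(p) + (16p^3 + 30p^2 + 32p + 13) = (p(4p^3 + 2p^2 + 5p + 2)) + (16p^3 + 30p^2 + 32p + 13).
Simplifying, S(p+1) = (p + 1)(4p^3 + 14p^2 + 21p + 13) = (p+1)(4(p+1)^3 + 2(p+1)^2 + 5(p+1) + 2),
which is the closed form with n = p+1.
Hence, by induction on n, the claim holds for every n ≥ 1.

S(n) = n(4n^3 + 2n^2 + 5n + 2)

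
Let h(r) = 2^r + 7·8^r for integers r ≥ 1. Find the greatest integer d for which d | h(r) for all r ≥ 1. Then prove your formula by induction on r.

Computing the first values: h(1) = 58 and h(2) = 452; gcd(58, 452) = 2, so d ≤ 2.
We prove 2 | 2^r + 7·8^r for all r ≥ 1 by induction on r.
Base step (r = 1): h(1) = 58 = 2·(29), so 2 | h(1).
Inductive step: assume the claim holds for r = i, i.e. 2 | h(i). Then
h(i+1) − 8·h(i) = (2^(i+1) + 7·8^(i+1)) − 8·(2^i + 7·8^i) = (1)·2^i·(2 − 8) = (-6)·2^i. Since 2 | h(i) by the inductive hypothesis, 2 | 8·h(i); and 2 | -6 since -6 = 2·-3. Therefore 2 | h(i+1).
This completes the induction.
Therefore the largest such d is 2.

d = 2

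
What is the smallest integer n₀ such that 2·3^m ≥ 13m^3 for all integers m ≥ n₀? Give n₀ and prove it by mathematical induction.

n₀ = 8

At m = 7: 4374 < 4459, so the inequality fails and n₀ ≥ 8. We prove 2·3^m ≥ 13m^3 for all m ≥ 8.
Base step (m = 8): 2·3^m = 13122 and 13m^3 = 6656, so 13122 ≥ 6656.
Suppose the result is true for m = r, so 2·3^r ≥ 13r^3.
Then 2·3^(r + 1) = 3·(2·3^r) ≥ 3·(13r^3).
Also, for r ≥ 8 we have 3·(13r^3) ≥ 13(r+1)^3, since 3 ≥ (1 + 1/r)^3 for all r ≥ 8.
Combining, 2·3^(r + 1) ≥ 13(r+1)^3.
This completes the induction.
Hence the smallest such n₀ is 8.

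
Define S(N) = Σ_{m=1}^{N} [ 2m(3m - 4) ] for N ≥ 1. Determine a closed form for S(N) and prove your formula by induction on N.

S(N) = N(N + 1)(2N - 3)

We claim S(N) = N(N + 1)(2N - 3) for all N ≥ 1.
When N = 1: S(1) = -2, and the closed form gives -2. They agree.
Inductive step: assume the claim holds for N = m, so S(m) = m(2m^2 - m - 3).
Then S(m+1) = S(m) + (2(m + 1)(3m - 1)) = (m(2m^2 - m - 3)) + (2(m + 1)(3m - 1)).
Simplifying, S(m+1) = (m + 1)(m + 2)(2m - 1) = (m+1)((m+1) + 1)(2(m+1) - 3),
which is the closed form with N = m+1.
Hence, by induction on N, the claim holds for every N ≥ 1.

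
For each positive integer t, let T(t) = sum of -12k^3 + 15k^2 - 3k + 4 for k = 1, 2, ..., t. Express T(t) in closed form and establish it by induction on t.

T(t) = -t(3t^3 + t^2 - 3t - 5)

We claim T(t) = -t(3t^3 + t^2 - 3t - 5) for all t ≥ 1.
Base case (t = 1): T(1) = 4, and the closed form gives 4. They agree.
Suppose the result is true for t = k, so T(k) = k(-3k^3 - k^2 + 3k + 5).
Then T(k+1) = T(k) + (-12k^3 - 21k^2 - 9k + 4) = (k(-3k^3 - k^2 + 3k + 5)) + (-12k^3 - 21k^2 - 9k + 4).
Simplifying, T(k+1) = -(k + 1)(3k^3 + 10k^2 + 8k - 4) = -(k+1)(3(k+1)^3 + (k+1)^2 - 3(k+1) - 5),
which is the closed form with t = k+1.
This completes the induction.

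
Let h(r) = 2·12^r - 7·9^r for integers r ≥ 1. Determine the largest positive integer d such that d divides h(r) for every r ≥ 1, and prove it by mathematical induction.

Computing the first values: h(1) = -39 and h(2) = -279; gcd(-39, -279) = 3, so d ≤ 3.
We prove 3 | 2·12^r - 7·9^r for all r ≥ 1 by induction on r.
Base step (r = 1): h(1) = -39 = 3·(-13), so 3 | h(1).
Suppose the result is true for r = k, i.e. 3 | h(k). Then
h(k+1) − 12·h(k) = (2·12^(k+1) - 7·9^(k+1)) − 12·(2·12^k - 7·9^k) = (-7)·9^k·(9 − 12) = (21)·9^k. Since 3 | h(k) by the inductive hypothesis, 3 | 12·h(k); and 3 | 21 since 21 = 3·7. Therefore 3 | h(k+1).
Hence, by induction on r, the claim holds for every r ≥ 1.
Therefore the largest such d is 3.

d = 3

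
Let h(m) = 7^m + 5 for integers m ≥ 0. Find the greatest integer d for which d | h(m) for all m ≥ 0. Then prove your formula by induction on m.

Computing the first values: h(0) = 6 and h(1) = 12; gcd(6, 12) = 6, so d ≤ 6.
We prove 6 | 7^m + 5 for all m ≥ 0 by induction on m.
Base case (m = 0): h(0) = 6 = 6·(1), so 6 | h(0).
Suppose the result is true for m = k, i.e. 6 | h(k). Then
h(k+1) = 7^(k+1) + 5 = 7·(7^k + 5) - 30 = 7·h(k) - 30. The first term is divisible by 6 by the inductive hypothesis, and -30 is divisible by 6. Hence 6 | h(k+1).
Hence, by induction on m, the claim holds for every m ≥ 0.
Therefore the largest such d is 6.

d = 6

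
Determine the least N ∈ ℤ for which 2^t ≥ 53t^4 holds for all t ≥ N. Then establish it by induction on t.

At t = 24: 16777216 < 17584128, so the inequality fails and N ≥ 25. We prove 2^t ≥ 53t^4 for all t ≥ 25.
For the base case t = 25: 2^t = 33554432 and 53t^4 = 20703125, so 33554432 ≥ 20703125.
Inductive step: suppose the statement holds for some m ≥ 25, so 2^m ≥ 53m^4.
Then 2^(m + 1) = 2·(2^m) ≥ 2·(53m^4).
Also, for m ≥ 25 we have 2·(53m^4) ≥ 53(m+1)^4, since 2 ≥ (1 + 1/m)^4 for all m ≥ 25.
Combining, 2^(m + 1) ≥ 53(m+1)^4.
Hence, by induction on t, the claim holds for every t ≥ 25.
Hence the smallest such N is 25.

N = 25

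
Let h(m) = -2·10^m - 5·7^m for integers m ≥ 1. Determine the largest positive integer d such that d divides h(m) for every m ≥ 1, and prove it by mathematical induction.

Computing the first values: h(1) = -55 and h(2) = -445; gcd(-55, -445) = 5, so d ≤ 5.
We prove 5 | -2·10^m - 5·7^m for all m ≥ 1 by induction on m.
Base case (m = 1): h(1) = -55 = 5·(-11), so 5 | h(1).
Suppose the result is true for m = i, i.e. 5 | h(i). Then
h(i+1) − 10·h(i) = (-2·10^(i+1) - 5·7^(i+1)) − 10·(-2·10^i - 5·7^i) = (-5)·7^i·(7 − 10) = (15)·7^i. Since 5 | h(i) by the inductive hypothesis, 5 | 10·h(i); and 5 | 15 since 15 = 5·3. Therefore 5 | h(i+1).
This completes the induction.
Therefore the largest such d is 5.

d = 5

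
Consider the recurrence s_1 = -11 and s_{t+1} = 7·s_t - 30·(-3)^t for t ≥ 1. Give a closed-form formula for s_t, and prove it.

Computing the first terms: s_1 = -11, s_2 = 13, s_3 = -179. This suggests s_t = -(-3)^(t + 1) - 2·7^(t - 1).
Base case (t = 1): the formula gives -11 = -11 = s_1.
For the inductive step, assume it holds for an arbitrary p ≥ 1, so s_p = -(-3)^(p + 1) - 2·7^(p - 1).
Then s_{p+1} = 7·s_p - 30·(-3)^p = 7·(-(-3)^(p + 1) - 2·7^(p - 1)) - 30·(-3)^p = -(-3)^(p + 2) - 2·7^p = -(-3)^((p+1) + 1) - 2·7^((p+1) - 1),
which is the claimed formula at t = p+1.
By the principle of mathematical induction, the result holds for all t ≥ 1.

s_t = -(-3)^(t + 1) - 2·7^(t - 1)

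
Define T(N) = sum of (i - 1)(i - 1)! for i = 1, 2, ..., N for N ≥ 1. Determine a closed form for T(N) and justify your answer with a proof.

We claim T(N) = N! - 1 for all N ≥ 1.
When N = 1: T(1) = 0, and the closed form gives 0. They agree.
Inductive step: suppose the statement holds for some i ≥ 1, so T(i) = i! - 1.
Then T(i+1) = T(i) + (i·i!) = (i! - 1) + (i·i!).
Simplifying, T(i+1) = (i+1)! - 1,
which is the closed form with N = i+1.
This completes the induction.

T(N) = N! - 1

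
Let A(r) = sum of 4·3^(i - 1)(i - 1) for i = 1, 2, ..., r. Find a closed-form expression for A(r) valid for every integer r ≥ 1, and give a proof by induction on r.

A(r) = 3^r(2r - 3) + 3

We claim A(r) = 3^r(2r - 3) + 3 for all r ≥ 1.
When r = 1: A(1) = 0, and the closed form gives 0. They agree.
Inductive step: suppose the statement holds for some i ≥ 1, so A(i) = 3^i(2i - 3) + 3.
Then A(i+1) = A(i) + (4·3^i·i) = (3^i(2i - 3) + 3) + (4·3^i·i).
Simplifying, A(i+1) = 6·3^i·i - 3·3^i + 3 = 3^(i+1)(2(i+1) - 3) + 3,
which is the closed form with r = i+1.
By induction, the statement is established for all r ≥ 1.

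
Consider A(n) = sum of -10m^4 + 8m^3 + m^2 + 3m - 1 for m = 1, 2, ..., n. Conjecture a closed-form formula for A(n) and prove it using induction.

We claim A(n) = -n(2n^4 + 3n^3 - n^2 - 4n - 1) for all n ≥ 1.
For the base case n = 1: A(1) = 1, and the closed form gives 1. They agree.
Inductive step: suppose the statement holds for some m ≥ 1, so A(m) = m(-2m^4 - 3m^3 + m^2 + 4m + 1).
Then A(m+1) = A(m) + (-10m^4 - 32m^3 - 35m^2 - 11m + 1) = (m(-2m^4 - 3m^3 + m^2 + 4m + 1)) + (-10m^4 - 32m^3 - 35m^2 - 11m + 1).
Simplifying, A(m+1) = -(m + 1)(2m^4 + 11m^3 + 20m^2 + 11m - 1) = -(m+1)(2(m+1)^4 + 3(m+1)^3 - (m+1)^2 - 4(m+1) - 1),
which is the closed form with n = m+1.
Hence, by induction on n, the claim holds for every n ≥ 1.

A(n) = -n(2n^4 + 3n^3 - n^2 - 4n - 1)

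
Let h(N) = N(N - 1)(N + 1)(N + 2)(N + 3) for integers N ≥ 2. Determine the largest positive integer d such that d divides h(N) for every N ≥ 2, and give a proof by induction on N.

d = 120

Computing the first values: h(2) = 120 and h(3) = 720; gcd(120, 720) = 120, so d ≤ 120.
We prove 120 | N(N - 1)(N + 1)(N + 2)(N + 3) for all N ≥ 2 by induction on N.
Base step (N = 2): h(2) = 120 = 120·(1), so 120 | h(2).
Suppose the result is true for N = p, i.e. 120 | h(p). Then
h(p+1) − h(p) = p·(p+1)·(p+2)·(p+3)·(p+4) − (p-1)·p·(p+1)·(p+2)·(p+3) = p·(p+1)·(p+2)·(p+3)·[(p+4) − (p-1)] = 5·p·(p+1)·(p+2)·(p+3). The product of 4 consecutive integers is divisible by (4)! = 24, so h(p+1) − h(p) is divisible by 5·24 = 120. By the inductive hypothesis 120 | h(p), hence 120 | h(p+1).
By induction, the statement is established for all N ≥ 2.
Therefore the largest such d is 120.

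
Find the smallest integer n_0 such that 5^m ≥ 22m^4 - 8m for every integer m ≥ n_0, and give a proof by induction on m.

n_0 = 7

At m = 6: 15625 < 28464, so the inequality fails and n_0 ≥ 7. We prove 5^m ≥ 22m^4 - 8m for all m ≥ 7.
For the base case m = 7: 5^m = 78125 and 22m^4 - 8m = 52766, so 78125 ≥ 52766.
For the inductive step, assume it holds for an arbitrary j ≥ 7, so 5^j ≥ 22j^4 - 8j.
Then 5^(j + 1) = 5·(5^j) ≥ 5·(22j^4 - 8j).
Also, for j ≥ 7 we have 5·(22j^4 - 8j) ≥ 22(j+1)^4 - 8(j+1), since 5·(22j^4 - 8j) − (22(j+1)^4 - 8(j+1)) = 88j^4 - 88j^3 - 132j^2 - 120j - 14, which is nonnegative for all j ≥ 7.
Combining, 5^(j + 1) ≥ 22(j+1)^4 - 8(j+1).
Hence, by induction on m, the claim holds for every m ≥ 7.
Hence the smallest such n_0 is 7.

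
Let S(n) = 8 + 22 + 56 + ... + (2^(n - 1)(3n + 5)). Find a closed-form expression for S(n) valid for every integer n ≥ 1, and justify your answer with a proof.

We claim S(n) = 2^n(3n + 2) - 2 for all n ≥ 1.
Base step (n = 1): S(1) = 8, and the closed form gives 8. They agree.
Inductive step: assume the claim holds for n = k, so S(k) = 2^k(3k + 2) - 2.
Then S(k+1) = S(k) + (2^k(3k + 8)) = (2^k(3k + 2) - 2) + (2^k(3k + 8)).
Simplifying, S(k+1) = 6·2^k·k + 10·2^k - 2 = 2^(k+1)(3(k+1) + 2) - 2,
which is the closed form with n = k+1.
This completes the induction.

S(n) = 2^n(3n + 2) - 2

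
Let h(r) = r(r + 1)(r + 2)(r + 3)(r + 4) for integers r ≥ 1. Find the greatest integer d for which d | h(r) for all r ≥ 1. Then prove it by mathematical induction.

Computing the first values: h(1) = 120 and h(2) = 720; gcd(120, 720) = 120, so d ≤ 120.
We prove 120 | r(r + 1)(r + 2)(r + 3)(r + 4) for all r ≥ 1 by induction on r.
For the base case r = 1: h(1) = 120 = 120·(1), so 120 | h(1).
Inductive step: assume the claim holds for r = j, i.e. 120 | h(j). Then
h(j+1) − h(j) = (j+1)·(j+2)·(j+3)·(j+4)·(j+5) − j·(j+1)·(j+2)·(j+3)·(j+4) = (j+1)·(j+2)·(j+3)·(j+4)·[(j+5) − j] = 5·(j+1)·(j+2)·(j+3)·(j+4). The product of 4 consecutive integers is divisible by (4)! = 24, so h(j+1) − h(j) is divisible by 5·24 = 120. By the inductive hypothesis 120 | h(j), hence 120 | h(j+1).
By induction, the statement is established for all r ≥ 1.
Therefore the largest such d is 120.

d = 120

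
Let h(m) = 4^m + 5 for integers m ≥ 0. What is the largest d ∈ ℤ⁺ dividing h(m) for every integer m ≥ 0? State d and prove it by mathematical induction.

Computing the first values: h(0) = 6 and h(1) = 9; gcd(6, 9) = 3, so d ≤ 3.
We prove 3 | 4^m + 5 for all m ≥ 0 by induction on m.
When m = 0: h(0) = 6 = 3·(2), so 3 | h(0).
Inductive step: assume the claim holds for m = r, i.e. 3 | h(r). Then
h(r+1) = 4^(r+1) + 5 = 4·(4^r + 5) - 15 = 4·h(r) - 15. The first term is divisible by 3 by the inductive hypothesis, and -15 is divisible by 3. Hence 3 | h(r+1).
By induction, the statement is established for all m ≥ 0.
Therefore the largest such d is 3.

d = 3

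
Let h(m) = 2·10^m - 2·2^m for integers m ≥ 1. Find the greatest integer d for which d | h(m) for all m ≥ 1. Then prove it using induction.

Computing the first values: h(1) = 16 and h(2) = 192; gcd(16, 192) = 16, so d ≤ 16.
We prove 16 | 2·10^m - 2·2^m for all m ≥ 1 by induction on m.
For the base case m = 1: h(1) = 16 = 16·(1), so 16 | h(1).
For the inductive step, assume it holds for an arbitrary k ≥ 1, i.e. 16 | h(k). Then
h(k+1) − 10·h(k) = (2·10^(k+1) - 2·2^(k+1)) − 10·(2·10^k - 2·2^k) = (-2)·2^k·(2 − 10) = (16)·2^k. Since 16 | h(k) by the inductive hypothesis, 16 | 10·h(k); and 16 | 16 since 16 = 16·1. Therefore 16 | h(k+1).
Hence, by induction on m, the claim holds for every m ≥ 1.
Therefore the largest such d is 16.

d = 16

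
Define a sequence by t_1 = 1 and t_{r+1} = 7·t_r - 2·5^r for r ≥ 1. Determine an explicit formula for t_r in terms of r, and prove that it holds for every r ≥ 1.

Computing the first terms: t_1 = 1, t_2 = -3, t_3 = -71. This suggests t_r = 5^r - 4·7^(r - 1).
Base step (r = 1): the formula gives 1 = 1 = t_1.
For the inductive step, assume it holds for an arbitrary i ≥ 1, so t_i = 5^i - 4·7^(i - 1).
Then t_{i+1} = 7·t_i - 2·5^i = 7·(5^i - 4·7^(i - 1)) - 2·5^i = 5^(i + 1) - 4·7^i = 5^(i+1) - 4·7^((i+1) - 1),
which is the claimed formula at r = i+1.
Hence, by induction on r, the claim holds for every r ≥ 1.

t_r = 5^r - 4·7^(r - 1)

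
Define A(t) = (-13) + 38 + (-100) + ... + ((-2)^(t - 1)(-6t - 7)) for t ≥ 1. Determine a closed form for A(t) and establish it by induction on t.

We claim A(t) = (-2)^t(2t + 3) - 3 for all t ≥ 1.
Base step (t = 1): A(1) = -13, and the closed form gives -13. They agree.
Inductive step: suppose the statement holds for some k ≥ 1, so A(k) = (-2)^k(2k + 3) - 3.
Then A(k+1) = A(k) + ((-2)^k(-6k - 13)) = ((-2)^k(2k + 3) - 3) + ((-2)^k(-6k - 13)).
Simplifying, A(k+1) = -4(-2)^k·k - 10(-2)^k - 3 = (-2)^(k+1)(2(k+1) + 3) - 3,
which is the closed form with t = k+1.
By the principle of mathematical induction, the result holds for all t ≥ 1.

A(t) = (-2)^t(2t + 3) - 3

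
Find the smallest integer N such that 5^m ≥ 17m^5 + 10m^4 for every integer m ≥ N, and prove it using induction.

At m = 8: 390625 < 598016, so the inequality fails and N ≥ 9. We prove 5^m ≥ 17m^5 + 10m^4 for all m ≥ 9.
For the base case m = 9: 5^m = 1953125 and 17m^5 + 10m^4 = 1069443, so 1953125 ≥ 1069443.
Suppose the result is true for m = j, so 5^j ≥ 17j^5 + 10j^4.
Then 5^(j + 1) = 5·(5^j) ≥ 5·(17j^5 + 10j^4).
Also, for j ≥ 9 we have 5·(17j^5 + 10j^4) ≥ 17(j+1)^5 + 10(j+1)^4, since 5·(17j^5 + 10j^4) − (17(j+1)^5 + 10(j+1)^4) = 68j^5 - 45j^4 - 210j^3 - 230j^2 - 125j - 27, which is nonnegative for all j ≥ 9.
Combining, 5^(j + 1) ≥ 17(j+1)^5 + 10(j+1)^4.
Hence, by induction on m, the claim holds for every m ≥ 9.
Hence the smallest such N is 9.

N = 9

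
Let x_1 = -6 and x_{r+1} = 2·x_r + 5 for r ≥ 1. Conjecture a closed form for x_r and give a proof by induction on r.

x_r = -2^(r - 1) - 5

Computing the first terms: x_1 = -6, x_2 = -7, x_3 = -9. This suggests x_r = -2^(r - 1) - 5.
When r = 1: the formula gives -6 = -6 = x_1.
Inductive step: suppose the statement holds for some k ≥ 1, so x_k = -2^(k - 1) - 5.
Then x_{k+1} = 2·x_k + 5 = 2·(-2^(k - 1) - 5) + 5 = -2^k - 5 = -2^((k+1) - 1) - 5,
which is the claimed formula at r = k+1.
This completes the induction.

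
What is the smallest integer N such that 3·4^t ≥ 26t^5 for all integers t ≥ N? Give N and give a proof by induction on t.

At t = 9: 786432 < 1535274, so the inequality fails and N ≥ 10. We prove 3·4^t ≥ 26t^5 for all t ≥ 10.
Base step (t = 10): 3·4^t = 3145728 and 26t^5 = 2600000, so 3145728 ≥ 2600000.
Inductive step: suppose the statement holds for some m ≥ 10, so 3·4^m ≥ 26m^5.
Then 3·4^(m + 1) = 4·(3·4^m) ≥ 4·(26m^5).
Also, for m ≥ 10 we have 4·(26m^5) ≥ 26(m+1)^5, since 4 ≥ (1 + 1/m)^5 for all m ≥ 10.
Combining, 3·4^(m + 1) ≥ 26(m+1)^5.
By the principle of mathematical induction, the result holds for all t ≥ 10.
Hence the smallest such N is 10.

N = 10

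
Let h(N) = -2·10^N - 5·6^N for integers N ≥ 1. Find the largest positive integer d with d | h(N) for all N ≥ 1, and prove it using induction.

Computing the first values: h(1) = -50 and h(2) = -380; gcd(-50, -380) = 10, so d ≤ 10.
We prove 10 | -2·10^N - 5·6^N for all N ≥ 1 by induction on N.
When N = 1: h(1) = -50 = 10·(-5), so 10 | h(1).
Inductive step: assume the claim holds for N = p, i.e. 10 | h(p). Then
h(p+1) − 10·h(p) = (-2·10^(p+1) - 5·6^(p+1)) − 10·(-2·10^p - 5·6^p) = (-5)·6^p·(6 − 10) = (20)·6^p. Since 10 | h(p) by the inductive hypothesis, 10 | 10·h(p); and 10 | 20 since 20 = 10·2. Therefore 10 | h(p+1).
Hence, by induction on N, the claim holds for every N ≥ 1.
Therefore the largest such d is 10.

d = 10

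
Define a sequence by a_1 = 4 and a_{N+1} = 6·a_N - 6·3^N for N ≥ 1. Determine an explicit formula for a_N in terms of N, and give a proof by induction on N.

a_N = 2·3^N - 2·6^(N - 1)

Computing the first terms: a_1 = 4, a_2 = 6, a_3 = -18. This suggests a_N = 2·3^N - 2·6^(N - 1).
For the base case N = 1: the formula gives 4 = 4 = a_1.
Inductive step: suppose the statement holds for some r ≥ 1, so a_r = 2·3^r - 2·6^(r - 1).
Then a_{r+1} = 6·a_r - 6·3^r = 6·(2·3^r - 2·6^(r - 1)) - 6·3^r = 2·3^(r + 1) - 2·6^r = 2·3^(r+1) - 2·6^((r+1) - 1),
which is the claimed formula at N = r+1.
Hence, by induction on N, the claim holds for every N ≥ 1.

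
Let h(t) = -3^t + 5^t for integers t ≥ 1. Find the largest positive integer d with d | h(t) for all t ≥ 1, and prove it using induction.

Computing the first values: h(1) = 2 and h(2) = 16; gcd(2, 16) = 2, so d ≤ 2.
We prove 2 | -3^t + 5^t for all t ≥ 1 by induction on t.
When t = 1: h(1) = 2 = 2·(1), so 2 | h(1).
For the inductive step, assume it holds for an arbitrary p ≥ 1, i.e. 2 | h(p). Then
5^{p+1} − 3^{p+1} = 5·5^p − 3·3^p = 5·(5^p − 3^p) + (2)·3^p. The first term is divisible by 2 by the inductive hypothesis, and the second term (2)·3^p is divisible by 2 since 2 | 2. Hence 2 | h(p+1).
This completes the induction.
Therefore the largest such d is 2.

d = 2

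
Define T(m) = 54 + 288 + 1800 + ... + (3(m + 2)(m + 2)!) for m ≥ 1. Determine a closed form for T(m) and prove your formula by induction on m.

We claim T(m) = 3(m + 3)! - 18 for all m ≥ 1.
Base case (m = 1): T(1) = 54, and the closed form gives 54. They agree.
Inductive step: suppose the statement holds for some j ≥ 1, so T(j) = 3(j + 3)! - 18.
Then T(j+1) = T(j) + (3(j + 3)(j + 3)!) = (3(j + 3)! - 18) + (3(j + 3)(j + 3)!).
Simplifying, T(j+1) = 3((j+1) + 3)! - 18,
which is the closed form with m = j+1.
By induction, the statement is established for all m ≥ 1.

T(m) = 3(m + 3)! - 18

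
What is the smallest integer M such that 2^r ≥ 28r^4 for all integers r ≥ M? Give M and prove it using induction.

At r = 22: 4194304 < 6559168, so the inequality fails and M ≥ 23. We prove 2^r ≥ 28r^4 for all r ≥ 23.
When r = 23: 2^r = 8388608 and 28r^4 = 7835548, so 8388608 ≥ 7835548.
For the inductive step, assume it holds for an arbitrary p ≥ 23, so 2^p ≥ 28p^4.
Then 2^(p + 1) = 2·(2^p) ≥ 2·(28p^4).
Also, for p ≥ 23 we have 2·(28p^4) ≥ 28(p+1)^4, since 2 ≥ (1 + 1/p)^4 for all p ≥ 23.
Combining, 2^(p + 1) ≥ 28(p+1)^4.
This completes the induction.
Hence the smallest such M is 23.

M = 23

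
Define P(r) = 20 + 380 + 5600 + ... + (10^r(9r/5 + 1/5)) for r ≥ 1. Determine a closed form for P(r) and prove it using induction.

P(r) = 2·10^r·r

We claim P(r) = 2·10^r·r for all r ≥ 1.
Base step (r = 1): P(1) = 20, and the closed form gives 20. They agree.
For the inductive step, assume it holds for an arbitrary i ≥ 1, so P(i) = 2·10^i·i.
Then P(i+1) = P(i) + (10^i(18i + 20)) = (2·10^i·i) + (10^i(18i + 20)).
Simplifying, P(i+1) = 20·10^i(i + 1) = 2·10^(i+1)·(i+1),
which is the closed form with r = i+1.
By induction, the statement is established for all r ≥ 1.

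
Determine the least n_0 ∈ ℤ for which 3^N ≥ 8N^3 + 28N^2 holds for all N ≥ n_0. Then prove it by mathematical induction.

n_0 = 8

At N = 7: 2187 < 4116, so the inequality fails and n_0 ≥ 8. We prove 3^N ≥ 8N^3 + 28N^2 for all N ≥ 8.
Base case (N = 8): 3^N = 6561 and 8N^3 + 28N^2 = 5888, so 6561 ≥ 5888.
For the inductive step, assume it holds for an arbitrary k ≥ 8, so 3^k ≥ 8k^3 + 28k^2.
Then 3^(k + 1) = 3·(3^k) ≥ 3·(8k^3 + 28k^2).
Also, for k ≥ 8 we have 3·(8k^3 + 28k^2) ≥ 8(k+1)^3 + 28(k+1)^2, since 3·(8k^3 + 28k^2) − (8(k+1)^3 + 28(k+1)^2) = 16k^3 + 32k^2 - 80k - 36, which is nonnegative for all k ≥ 8.
Combining, 3^(k + 1) ≥ 8(k+1)^3 + 28(k+1)^2.
This completes the induction.
Hence the smallest such n_0 is 8.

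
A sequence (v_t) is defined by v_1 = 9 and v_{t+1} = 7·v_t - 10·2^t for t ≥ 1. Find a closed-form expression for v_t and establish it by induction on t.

v_t = 2^(t + 1) + 5·7^(t - 1)

Computing the first terms: v_1 = 9, v_2 = 43, v_3 = 261. This suggests v_t = 2^(t + 1) + 5·7^(t - 1).
Base case (t = 1): the formula gives 9 = 9 = v_1.
Inductive step: assume the claim holds for t = m, so v_m = 2^(m + 1) + 5·7^(m - 1).
Then v_{m+1} = 7·v_m - 10·2^m = 7·(2^(m + 1) + 5·7^(m - 1)) - 10·2^m = 2^(m + 2) + 5·7^m = 2^((m+1) + 1) + 5·7^((m+1) - 1),
which is the claimed formula at t = m+1.
This completes the induction.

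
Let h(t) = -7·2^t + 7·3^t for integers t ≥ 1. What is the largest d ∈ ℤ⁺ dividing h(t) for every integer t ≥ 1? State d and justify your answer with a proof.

d = 7

Computing the first values: h(1) = 7 and h(2) = 35; gcd(7, 35) = 7, so d ≤ 7.
We prove 7 | -7·2^t + 7·3^t for all t ≥ 1 by induction on t.
Base step (t = 1): h(1) = 7 = 7·(1), so 7 | h(1).
Suppose the result is true for t = m, i.e. 7 | h(m). Then
h(m+1) − 3·h(m) = (-7·2^(m+1) + 7·3^(m+1)) − 3·(-7·2^m + 7·3^m) = (-7)·2^m·(2 − 3) = (7)·2^m. Since 7 | h(m) by the inductive hypothesis, 7 | 3·h(m); and 7 | 7 since 7 = 7·1. Therefore 7 | h(m+1).
By the principle of mathematical induction, the result holds for all t ≥ 1.
Therefore the largest such d is 7.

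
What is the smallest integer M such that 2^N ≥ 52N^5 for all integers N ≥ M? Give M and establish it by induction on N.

At N = 30: 1073741824 < 1263600000, so the inequality fails and M ≥ 31. We prove 2^N ≥ 52N^5 for all N ≥ 31.
Base step (N = 31): 2^N = 2147483648 and 52N^5 = 1488715852, so 2147483648 ≥ 1488715852.
Suppose the result is true for N = p, so 2^p ≥ 52p^5.
Then 2^(p + 1) = 2·(2^p) ≥ 2·(52p^5).
Also, for p ≥ 31 we have 2·(52p^5) ≥ 52(p+1)^5, since 2 ≥ (1 + 1/p)^5 for all p ≥ 31.
Combining, 2^(p + 1) ≥ 52(p+1)^5.
By induction, the statement is established for all N ≥ 31.
Hence the smallest such M is 31.

M = 31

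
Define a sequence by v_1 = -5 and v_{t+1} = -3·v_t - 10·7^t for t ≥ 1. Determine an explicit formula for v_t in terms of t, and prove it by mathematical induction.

Computing the first terms: v_1 = -5, v_2 = -55, v_3 = -325. This suggests v_t = 2(-3)^(t - 1) - 7^t.
When t = 1: the formula gives -5 = -5 = v_1.
Suppose the result is true for t = i, so v_i = 2(-3)^(i - 1) - 7^i.
Then v_{i+1} = -3·v_i - 10·7^i = -3·(2(-3)^(i - 1) - 7^i) - 10·7^i = 2(-3)^i - 7^(i + 1) = 2(-3)^((i+1) - 1) - 7^(i+1),
which is the claimed formula at t = i+1.
This completes the induction.

v_t = 2(-3)^(t - 1) - 7^t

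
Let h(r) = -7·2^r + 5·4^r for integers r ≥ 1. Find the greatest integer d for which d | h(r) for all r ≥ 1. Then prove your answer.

d = 2

Computing the first values: h(1) = 6 and h(2) = 52; gcd(6, 52) = 2, so d ≤ 2.
We prove 2 | -7·2^r + 5·4^r for all r ≥ 1 by induction on r.
Base step (r = 1): h(1) = 6 = 2·(3), so 2 | h(1).
Inductive step: suppose the statement holds for some k ≥ 1, i.e. 2 | h(k). Then
h(k+1) − 4·h(k) = (-7·2^(k+1) + 5·4^(k+1)) − 4·(-7·2^k + 5·4^k) = (-7)·2^k·(2 − 4) = (14)·2^k. Since 2 | h(k) by the inductive hypothesis, 2 | 4·h(k); and 2 | 14 since 14 = 2·7. Therefore 2 | h(k+1).
Hence, by induction on r, the claim holds for every r ≥ 1.
Therefore the largest such d is 2.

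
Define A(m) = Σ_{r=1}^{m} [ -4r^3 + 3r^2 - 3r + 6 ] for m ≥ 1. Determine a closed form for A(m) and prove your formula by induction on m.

A(m) = -m(m^3 + m^2 + m - 5)

We claim A(m) = -m(m^3 + m^2 + m - 5) for all m ≥ 1.
When m = 1: A(1) = 2, and the closed form gives 2. They agree.
Suppose the result is true for m = r, so A(r) = r(-r^3 - r^2 - r + 5).
Then A(r+1) = A(r) + (-4r^3 - 9r^2 - 9r + 2) = (r(-r^3 - r^2 - r + 5)) + (-4r^3 - 9r^2 - 9r + 2).
Simplifying, A(r+1) = -(r + 1)(r^3 + 4r^2 + 6r - 2) = -(r+1)((r+1)^3 + (r+1)^2 + (r+1) - 5),
which is the closed form with m = r+1.
This completes the induction.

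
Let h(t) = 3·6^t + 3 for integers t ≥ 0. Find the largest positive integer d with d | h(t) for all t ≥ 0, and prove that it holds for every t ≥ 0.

Computing the first values: h(0) = 6 and h(1) = 21; gcd(6, 21) = 3, so d ≤ 3.
We prove 3 | 3·6^t + 3 for all t ≥ 0 by induction on t.
When t = 0: h(0) = 6 = 3·(2), so 3 | h(0).
Inductive step: assume the claim holds for t = p, i.e. 3 | h(p). Then
h(p+1) = 3·6^(p+1) + 3 = 6·(3·6^p + 3) - 15 = 6·h(p) - 15. The first term is divisible by 3 by the inductive hypothesis, and -15 is divisible by 3. Hence 3 | h(p+1).
By the principle of mathematical induction, the result holds for all t ≥ 0.
Therefore the largest such d is 3.

d = 3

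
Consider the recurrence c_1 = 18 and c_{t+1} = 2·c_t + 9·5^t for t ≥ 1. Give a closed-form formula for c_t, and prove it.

Computing the first terms: c_1 = 18, c_2 = 81, c_3 = 387. This suggests c_t = 3·2^(t - 1) + 3·5^t.
When t = 1: the formula gives 18 = 18 = c_1.
For the inductive step, assume it holds for an arbitrary k ≥ 1, so c_k = 3·2^(k - 1) + 3·5^k.
Then c_{k+1} = 2·c_k + 9·5^k = 2·(3·2^(k - 1) + 3·5^k) + 9·5^k = 3·2^k + 3·5^(k + 1) = 3·2^((k+1) - 1) + 3·5^(k+1),
which is the claimed formula at t = k+1.
By induction, the statement is established for all t ≥ 1.

c_t = 3·2^(t - 1) + 3·5^t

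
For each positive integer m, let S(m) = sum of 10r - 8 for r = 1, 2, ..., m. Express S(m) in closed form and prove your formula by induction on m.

S(m) = m(5m - 3)

We claim S(m) = m(5m - 3) for all m ≥ 1.
Base step (m = 1): S(1) = 2, and the closed form gives 2. They agree.
Inductive step: suppose the statement holds for some r ≥ 1, so S(r) = r(5r - 3).
Then S(r+1) = S(r) + (10r + 2) = (r(5r - 3)) + (10r + 2).
Simplifying, S(r+1) = (r + 1)(5r + 2) = (r+1)(5(r+1) - 3),
which is the closed form with m = r+1.
By the principle of mathematical induction, the result holds for all m ≥ 1.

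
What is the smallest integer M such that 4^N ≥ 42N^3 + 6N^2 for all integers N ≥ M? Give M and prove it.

At N = 6: 4096 < 9288, so the inequality fails and M ≥ 7. We prove 4^N ≥ 42N^3 + 6N^2 for all N ≥ 7.
For the base case N = 7: 4^N = 16384 and 42N^3 + 6N^2 = 14700, so 16384 ≥ 14700.
Inductive step: assume the claim holds for N = m, so 4^m ≥ 42m^3 + 6m^2.
Then 4^(m + 1) = 4·(4^m) ≥ 4·(42m^3 + 6m^2).
Also, for m ≥ 7 we have 4·(42m^3 + 6m^2) ≥ 42(m+1)^3 + 6(m+1)^2, since 4·(42m^3 + 6m^2) − (42(m+1)^3 + 6(m+1)^2) = 126m^3 - 108m^2 - 138m - 48, which is nonnegative for all m ≥ 7.
Combining, 4^(m + 1) ≥ 42(m+1)^3 + 6(m+1)^2.
By the principle of mathematical induction, the result holds for all N ≥ 7.
Hence the smallest such M is 7.

M = 7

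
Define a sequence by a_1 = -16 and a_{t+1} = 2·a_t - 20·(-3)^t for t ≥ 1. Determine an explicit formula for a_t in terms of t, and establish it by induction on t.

Computing the first terms: a_1 = -16, a_2 = 28, a_3 = -124. This suggests a_t = 4(-3)^t - 2^(t + 1).
When t = 1: the formula gives -16 = -16 = a_1.
Inductive step: assume the claim holds for t = j, so a_j = 4(-3)^j - 2^(j + 1).
Then a_{j+1} = 2·a_j - 20·(-3)^j = 2·(4(-3)^j - 2^(j + 1)) - 20·(-3)^j = 4(-3)^(j + 1) - 2^(j + 2) = 4(-3)^(j+1) - 2^((j+1) + 1),
which is the claimed formula at t = j+1.
This completes the induction.

a_t = 4(-3)^t - 2^(t + 1)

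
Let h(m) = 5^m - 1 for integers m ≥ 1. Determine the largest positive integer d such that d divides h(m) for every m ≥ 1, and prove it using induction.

d = 4

Computing the first values: h(1) = 4 and h(2) = 24; gcd(4, 24) = 4, so d ≤ 4.
We prove 4 | 5^m - 1 for all m ≥ 1 by induction on m.
For the base case m = 1: h(1) = 4 = 4·(1), so 4 | h(1).
For the inductive step, assume it holds for an arbitrary p ≥ 1, i.e. 4 | h(p). Then
5^{p+1} − 1^{p+1} = 5·5^p − 1·1^p = 5·(5^p − 1^p) + (4)·1^p. The first term is divisible by 4 by the inductive hypothesis, and the second term (4)·1^p is divisible by 4 since 4 | 4. Hence 4 | h(p+1).
Hence, by induction on m, the claim holds for every m ≥ 1.
Therefore the largest such d is 4.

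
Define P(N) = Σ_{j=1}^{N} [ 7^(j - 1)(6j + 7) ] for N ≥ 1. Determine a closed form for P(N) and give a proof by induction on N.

P(N) = 7^N(N + 1) - 1

We claim P(N) = 7^N(N + 1) - 1 for all N ≥ 1.
Base step (N = 1): P(1) = 13, and the closed form gives 13. They agree.
For the inductive step, assume it holds for an arbitrary j ≥ 1, so P(j) = 7^j(j + 1) - 1.
Then P(j+1) = P(j) + (7^j(6j + 13)) = (7^j(j + 1) - 1) + (7^j(6j + 13)).
Simplifying, P(j+1) = 7·7^j·j + 14·7^j - 1 = 7^(j+1)((j+1) + 1) - 1,
which is the closed form with N = j+1.
Hence, by induction on N, the claim holds for every N ≥ 1.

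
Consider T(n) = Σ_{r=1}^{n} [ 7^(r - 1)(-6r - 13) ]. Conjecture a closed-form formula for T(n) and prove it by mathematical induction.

We claim T(n) = -7^n(n + 2) + 2 for all n ≥ 1.
Base case (n = 1): T(1) = -19, and the closed form gives -19. They agree.
Suppose the result is true for n = r, so T(r) = -7^r(r + 2) + 2.
Then T(r+1) = T(r) + (7^r(-6r - 19)) = (-7^r(r + 2) + 2) + (7^r(-6r - 19)).
Simplifying, T(r+1) = -7·7^r·r - 21·7^r + 2 = -7^(r+1)((r+1) + 2) + 2,
which is the closed form with n = r+1.
By induction, the statement is established for all n ≥ 1.

T(n) = -7^n(n + 2) + 2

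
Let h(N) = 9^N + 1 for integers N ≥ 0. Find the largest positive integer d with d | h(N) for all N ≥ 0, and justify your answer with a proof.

Computing the first values: h(0) = 2 and h(1) = 10; gcd(2, 10) = 2, so d ≤ 2.
We prove 2 | 9^N + 1 for all N ≥ 0 by induction on N.
Base step (N = 0): h(0) = 2 = 2·(1), so 2 | h(0).
Suppose the result is true for N = j, i.e. 2 | h(j). Then
h(j+1) = 9^(j+1) + 1 = 9·(9^j + 1) - 8 = 9·h(j) - 8. The first term is divisible by 2 by the inductive hypothesis, and -8 is divisible by 2. Hence 2 | h(j+1).
This completes the induction.
Therefore the largest such d is 2.

d = 2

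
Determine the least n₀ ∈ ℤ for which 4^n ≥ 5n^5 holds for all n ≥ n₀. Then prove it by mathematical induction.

n₀ = 10

At n = 9: 262144 < 295245, so the inequality fails and n₀ ≥ 10. We prove 4^n ≥ 5n^5 for all n ≥ 10.
Base case (n = 10): 4^n = 1048576 and 5n^5 = 500000, so 1048576 ≥ 500000.
Inductive step: suppose the statement holds for some m ≥ 10, so 4^m ≥ 5m^5.
Then 4^(m + 1) = 4·(4^m) ≥ 4·(5m^5).
Also, for m ≥ 10 we have 4·(5m^5) ≥ 5(m+1)^5, since 4 ≥ (1 + 1/m)^5 for all m ≥ 10.
Combining, 4^(m + 1) ≥ 5(m+1)^5.
Hence, by induction on n, the claim holds for every n ≥ 10.
Hence the smallest such n₀ is 10.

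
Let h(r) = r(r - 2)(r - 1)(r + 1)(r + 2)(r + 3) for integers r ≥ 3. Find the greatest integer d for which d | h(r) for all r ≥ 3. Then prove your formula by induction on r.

d = 720

Computing the first values: h(3) = 720 and h(4) = 5040; gcd(720, 5040) = 720, so d ≤ 720.
We prove 720 | r(r - 2)(r - 1)(r + 1)(r + 2)(r + 3) for all r ≥ 3 by induction on r.
Base step (r = 3): h(3) = 720 = 720·(1), so 720 | h(3).
Suppose the result is true for r = i, i.e. 720 | h(i). Then
h(i+1) − h(i) = (i-1)·i·(i+1)·(i+2)·(i+3)·(i+4) − (i-2)·(i-1)·i·(i+1)·(i+2)·(i+3) = (i-1)·i·(i+1)·(i+2)·(i+3)·[(i+4) − (i-2)] = 6·(i-1)·i·(i+1)·(i+2)·(i+3). The product of 5 consecutive integers is divisible by (5)! = 120, so h(i+1) − h(i) is divisible by 6·120 = 720. By the inductive hypothesis 720 | h(i), hence 720 | h(i+1).
By the principle of mathematical induction, the result holds for all r ≥ 3.
Therefore the largest such d is 720.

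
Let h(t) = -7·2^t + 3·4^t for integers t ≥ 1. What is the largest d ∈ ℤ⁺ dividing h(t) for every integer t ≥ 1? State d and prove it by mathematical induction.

d = 2

Computing the first values: h(1) = -2 and h(2) = 20; gcd(-2, 20) = 2, so d ≤ 2.
We prove 2 | -7·2^t + 3·4^t for all t ≥ 1 by induction on t.
Base step (t = 1): h(1) = -2 = 2·(-1), so 2 | h(1).
Suppose the result is true for t = r, i.e. 2 | h(r). Then
h(r+1) − 4·h(r) = (-7·2^(r+1) + 3·4^(r+1)) − 4·(-7·2^r + 3·4^r) = (-7)·2^r·(2 − 4) = (14)·2^r. Since 2 | h(r) by the inductive hypothesis, 2 | 4·h(r); and 2 | 14 since 14 = 2·7. Therefore 2 | h(r+1).
This completes the induction.
Therefore the largest such d is 2.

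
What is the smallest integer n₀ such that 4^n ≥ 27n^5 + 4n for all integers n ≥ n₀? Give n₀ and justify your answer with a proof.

n₀ = 12

At n = 11: 4194304 < 4348421, so the inequality fails and n₀ ≥ 12. We prove 4^n ≥ 27n^5 + 4n for all n ≥ 12.
For the base case n = 12: 4^n = 16777216 and 27n^5 + 4n = 6718512, so 16777216 ≥ 6718512.
Suppose the result is true for n = r, so 4^r ≥ 27r^5 + 4r.
Then 4^(r + 1) = 4·(4^r) ≥ 4·(27r^5 + 4r).
Also, for r ≥ 12 we have 4·(27r^5 + 4r) ≥ 27(r+1)^5 + 4(r+1), since 4·(27r^5 + 4r) − (27(r+1)^5 + 4(r+1)) = 81r^5 - 135r^4 - 270r^3 - 270r^2 - 123r - 31, which is nonnegative for all r ≥ 12.
Combining, 4^(r + 1) ≥ 27(r+1)^5 + 4(r+1).
By induction, the statement is established for all n ≥ 12.
Hence the smallest such n₀ is 12.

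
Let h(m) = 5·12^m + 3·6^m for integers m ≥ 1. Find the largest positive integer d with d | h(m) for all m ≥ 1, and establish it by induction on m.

Computing the first values: h(1) = 78 and h(2) = 828; gcd(78, 828) = 6, so d ≤ 6.
We prove 6 | 5·12^m + 3·6^m for all m ≥ 1 by induction on m.
Base step (m = 1): h(1) = 78 = 6·(13), so 6 | h(1).
For the inductive step, assume it holds for an arbitrary j ≥ 1, i.e. 6 | h(j). Then
h(j+1) − 12·h(j) = (5·12^(j+1) + 3·6^(j+1)) − 12·(5·12^j + 3·6^j) = (3)·6^j·(6 − 12) = (-18)·6^j. Since 6 | h(j) by the inductive hypothesis, 6 | 12·h(j); and 6 | -18 since -18 = 6·-3. Therefore 6 | h(j+1).
This completes the induction.
Therefore the largest such d is 6.

d = 6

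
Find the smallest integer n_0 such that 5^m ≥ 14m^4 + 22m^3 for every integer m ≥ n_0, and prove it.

At m = 6: 15625 < 22896, so the inequality fails and n_0 ≥ 7. We prove 5^m ≥ 14m^4 + 22m^3 for all m ≥ 7.
Base step (m = 7): 5^m = 78125 and 14m^4 + 22m^3 = 41160, so 78125 ≥ 41160.
For the inductive step, assume it holds for an arbitrary j ≥ 7, so 5^j ≥ 14j^4 + 22j^3.
Then 5^(j + 1) = 5·(5^j) ≥ 5·(14j^4 + 22j^3).
Also, for j ≥ 7 we have 5·(14j^4 + 22j^3) ≥ 14(j+1)^4 + 22(j+1)^3, since 5·(14j^4 + 22j^3) − (14(j+1)^4 + 22(j+1)^3) = 56j^4 + 32j^3 - 150j^2 - 122j - 36, which is nonnegative for all j ≥ 7.
Combining, 5^(j + 1) ≥ 14(j+1)^4 + 22(j+1)^3.
This completes the induction.
Hence the smallest such n_0 is 7.

n_0 = 7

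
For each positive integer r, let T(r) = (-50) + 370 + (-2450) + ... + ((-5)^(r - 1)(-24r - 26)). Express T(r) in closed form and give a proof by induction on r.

T(r) = (-5)^r(4r + 5) - 5

We claim T(r) = (-5)^r(4r + 5) - 5 for all r ≥ 1.
Base case (r = 1): T(1) = -50, and the closed form gives -50. They agree.
Suppose the result is true for r = p, so T(p) = (-5)^p(4p + 5) - 5.
Then T(p+1) = T(p) + ((-5)^p(-24p - 50)) = ((-5)^p(4p + 5) - 5) + ((-5)^p(-24p - 50)).
Simplifying, T(p+1) = -20(-5)^p·p - 45(-5)^p - 5 = (-5)^(p+1)(4(p+1) + 5) - 5,
which is the closed form with r = p+1.
By the principle of mathematical induction, the result holds for all r ≥ 1.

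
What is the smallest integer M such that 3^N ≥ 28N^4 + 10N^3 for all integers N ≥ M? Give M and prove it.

M = 13

At N = 12: 531441 < 597888, so the inequality fails and M ≥ 13. We prove 3^N ≥ 28N^4 + 10N^3 for all N ≥ 13.
When N = 13: 3^N = 1594323 and 28N^4 + 10N^3 = 821678, so 1594323 ≥ 821678.
Inductive step: assume the claim holds for N = k, so 3^k ≥ 28k^4 + 10k^3.
Then 3^(k + 1) = 3·(3^k) ≥ 3·(28k^4 + 10k^3).
Also, for k ≥ 13 we have 3·(28k^4 + 10k^3) ≥ 28(k+1)^4 + 10(k+1)^3, since 3·(28k^4 + 10k^3) − (28(k+1)^4 + 10(k+1)^3) = 56k^4 - 92k^3 - 198k^2 - 142k - 38, which is nonnegative for all k ≥ 13.
Combining, 3^(k + 1) ≥ 28(k+1)^4 + 10(k+1)^3.
Hence, by induction on N, the claim holds for every N ≥ 13.
Hence the smallest such M is 13.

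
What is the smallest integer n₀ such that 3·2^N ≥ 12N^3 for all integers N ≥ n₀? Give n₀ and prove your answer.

n₀ = 14

At N = 13: 24576 < 26364, so the inequality fails and n₀ ≥ 14. We prove 3·2^N ≥ 12N^3 for all N ≥ 14.
When N = 14: 3·2^N = 49152 and 12N^3 = 32928, so 49152 ≥ 32928.
Inductive step: assume the claim holds for N = r, so 3·2^r ≥ 12r^3.
Then 3·2^(r + 1) = 2·(3·2^r) ≥ 2·(12r^3).
Also, for r ≥ 14 we have 2·(12r^3) ≥ 12(r+1)^3, since 2 ≥ (1 + 1/r)^3 for all r ≥ 14.
Combining, 3·2^(r + 1) ≥ 12(r+1)^3.
By induction, the statement is established for all N ≥ 14.
Hence the smallest such n₀ is 14.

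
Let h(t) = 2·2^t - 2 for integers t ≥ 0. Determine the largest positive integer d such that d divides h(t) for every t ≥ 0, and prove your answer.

d = 2

Computing the first values: h(0) = 0 and h(1) = 2; gcd(0, 2) = 2, so d ≤ 2.
We prove 2 | 2·2^t - 2 for all t ≥ 0 by induction on t.
Base step (t = 0): h(0) = 0 = 2·(0), so 2 | h(0).
Suppose the result is true for t = k, i.e. 2 | h(k). Then
h(k+1) = 2·2^(k+1) - 2 = 2·(2·2^k - 2) + 2 = 2·h(k) + 2. The first term is divisible by 2 by the inductive hypothesis, and 2 is divisible by 2. Hence 2 | h(k+1).
By induction, the statement is established for all t ≥ 0.
Therefore the largest such d is 2.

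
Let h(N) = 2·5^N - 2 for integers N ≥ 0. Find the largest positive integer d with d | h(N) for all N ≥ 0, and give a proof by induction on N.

Computing the first values: h(0) = 0 and h(1) = 8; gcd(0, 8) = 8, so d ≤ 8.
We prove 8 | 2·5^N - 2 for all N ≥ 0 by induction on N.
Base case (N = 0): h(0) = 0 = 8·(0), so 8 | h(0).
Inductive step: suppose the statement holds for some r ≥ 0, i.e. 8 | h(r). Then
h(r+1) = 2·5^(r+1) - 2 = 5·(2·5^r - 2) + 8 = 5·h(r) + 8. The first term is divisible by 8 by the inductive hypothesis, and 8 is divisible by 8. Hence 8 | h(r+1).
By the principle of mathematical induction, the result holds for all N ≥ 0.
Therefore the largest such d is 8.

d = 8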